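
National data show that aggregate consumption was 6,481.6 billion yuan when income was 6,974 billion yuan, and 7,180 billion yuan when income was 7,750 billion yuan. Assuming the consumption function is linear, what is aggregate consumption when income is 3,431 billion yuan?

C = 3292.9

MPC = (7180 − 6481.6)/(7750 − 6974) = 698.4/776 = 0.9
a = 6481.6 − 0.9(6974) = 6481.6 − 6276.6 = 205
C = 205 + 0.9(3431) = 205 + 3087.9 = 3292.9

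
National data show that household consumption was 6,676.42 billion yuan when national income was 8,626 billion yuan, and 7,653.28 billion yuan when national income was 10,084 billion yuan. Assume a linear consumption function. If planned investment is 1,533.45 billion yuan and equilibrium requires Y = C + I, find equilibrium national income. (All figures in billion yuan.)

MPC = (7653.28 − 6676.42)/(10084 − 8626) = 976.86/1458 = 0.67
a = 6676.42 − 0.67(8626) = 897
Equilibrium: Y = 897 + 0.67Y + 1533.45
0.33Y = 2430.45, so Y = 2430.45/0.33 = 7365

Y = 7365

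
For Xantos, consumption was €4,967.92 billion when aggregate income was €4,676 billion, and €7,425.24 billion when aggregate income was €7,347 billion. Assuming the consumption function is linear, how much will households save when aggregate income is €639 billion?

MPC = (7425.24 − 4967.92)/(7347 − 4676) = 2457.32/2671 = 0.92
a = 4967.92 − 0.92(4676) = 4967.92 − 4301.92 = 666
C = 666 + 0.92(639) = 1253.88
S = 639 − 1253.88 = -614.88

S = -614.88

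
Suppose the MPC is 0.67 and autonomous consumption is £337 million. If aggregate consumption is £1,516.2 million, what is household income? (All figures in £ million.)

337 + 0.67Y = 1516.2
0.67Y = 1179.2, so Y = 1179.2/0.67 = 1760

Y = 1760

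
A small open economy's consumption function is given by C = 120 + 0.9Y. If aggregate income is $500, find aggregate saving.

S = -70

C = 120 + 0.9(500) = 120 + 450 = 570
S = Y − C = 500 − 570 = -70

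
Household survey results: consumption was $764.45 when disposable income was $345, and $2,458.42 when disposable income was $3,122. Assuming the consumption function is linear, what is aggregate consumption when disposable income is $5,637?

C = 3992.57

MPC = (2458.42 − 764.45)/(3122 − 345) = 1693.97/2777 = 0.61
a = 764.45 − 0.61(345) = 764.45 − 210.45 = 554
C = 554 + 0.61(5637) = 554 + 3438.57 = 3992.57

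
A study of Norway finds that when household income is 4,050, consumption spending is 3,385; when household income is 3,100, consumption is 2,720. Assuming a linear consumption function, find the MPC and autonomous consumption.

MPC = ΔC/ΔY = (3385 − 2720)/(4050 − 3100) = 665/950 = 0.7
a = C − MPC·Y = 2720 − 0.7(3100) = 2720 − 2170 = 550

MPC = 0.7; a = 550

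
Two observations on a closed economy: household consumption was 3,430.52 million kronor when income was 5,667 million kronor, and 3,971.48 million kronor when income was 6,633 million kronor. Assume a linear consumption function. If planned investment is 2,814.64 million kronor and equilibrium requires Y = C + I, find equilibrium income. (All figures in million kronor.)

MPC = (3971.48 − 3430.52)/(6633 − 5667) = 540.96/966 = 0.56
a = 3430.52 − 0.56(5667) = 257
Equilibrium: Y = 257 + 0.56Y + 2814.64
0.44Y = 3071.64, so Y = 3071.64/0.44 = 6981

Y = 6981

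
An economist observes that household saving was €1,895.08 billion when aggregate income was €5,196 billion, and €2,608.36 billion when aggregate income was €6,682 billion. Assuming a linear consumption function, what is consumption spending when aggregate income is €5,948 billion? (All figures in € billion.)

C = 3691.96

MPS = ΔS/ΔY = (2608.36 − 1895.08)/(6682 − 5196) = 713.28/1486 = 0.48
MPC = 1 − MPS = 0.52
Autonomous saving = 1895.08 − 0.48(5196) = -599, so a = 599
C = 599 + 0.52(5948) = 599 + 3092.96 = 3691.96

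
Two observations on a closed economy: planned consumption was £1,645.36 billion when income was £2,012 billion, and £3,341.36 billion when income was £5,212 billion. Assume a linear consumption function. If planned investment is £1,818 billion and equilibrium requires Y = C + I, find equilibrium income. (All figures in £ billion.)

Y = 5100

MPC = (3341.36 − 1645.36)/(5212 − 2012) = 1696/3200 = 0.53
a = 1645.36 − 0.53(2012) = 579
Equilibrium: Y = 579 + 0.53Y + 1818
0.47Y = 2397, so Y = 2397/0.47 = 5100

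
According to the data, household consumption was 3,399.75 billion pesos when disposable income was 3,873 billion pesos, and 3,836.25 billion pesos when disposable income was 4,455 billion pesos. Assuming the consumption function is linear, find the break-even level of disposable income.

Y = 1980

MPC = (3836.25 − 3399.75)/(4455 − 3873) = 436.5/582 = 0.75
a = 3399.75 − 0.75(3873) = 3399.75 − 2904.75 = 495
Break-even: Y = a/(1−MPC) = 495/0.25 = 1980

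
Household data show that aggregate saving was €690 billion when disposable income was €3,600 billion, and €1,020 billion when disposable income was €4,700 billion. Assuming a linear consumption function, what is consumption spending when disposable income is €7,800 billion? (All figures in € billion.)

MPS = ΔS/ΔY = (1020 − 690)/(4700 − 3600) = 330/1100 = 0.3
MPC = 1 − MPS = 0.7
Autonomous saving = 690 − 0.3(3600) = -390, so a = 390
C = 390 + 0.7(7800) = 390 + 5460 = 5850

C = 5850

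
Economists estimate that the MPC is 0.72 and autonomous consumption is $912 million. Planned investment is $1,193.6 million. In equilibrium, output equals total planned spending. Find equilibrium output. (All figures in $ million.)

Y = 7520

Y = C + I = 912 + 0.72Y + 1193.6
Y − 0.72Y = 2105.6
0.28Y = 2105.6, so Y = 2105.6/0.28 = 7520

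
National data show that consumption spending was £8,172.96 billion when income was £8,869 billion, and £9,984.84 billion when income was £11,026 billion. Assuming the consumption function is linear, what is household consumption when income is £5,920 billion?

MPC = (9984.84 − 8172.96)/(11026 − 8869) = 1811.88/2157 = 0.84
a = 8172.96 − 0.84(8869) = 8172.96 − 7449.96 = 723
C = 723 + 0.84(5920) = 723 + 4972.8 = 5695.8

C = 5695.8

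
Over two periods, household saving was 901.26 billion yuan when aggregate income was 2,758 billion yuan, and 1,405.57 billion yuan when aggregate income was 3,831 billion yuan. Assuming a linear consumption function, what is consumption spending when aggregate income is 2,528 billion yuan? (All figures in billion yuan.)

MPS = ΔS/ΔY = (1405.57 − 901.26)/(3831 − 2758) = 504.31/1073 = 0.47
MPC = 1 − MPS = 0.53
Autonomous saving = 901.26 − 0.47(2758) = -395, so a = 395
C = 395 + 0.53(2528) = 395 + 1339.84 = 1734.84

C = 1734.84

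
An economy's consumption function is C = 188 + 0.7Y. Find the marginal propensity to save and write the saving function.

MPS = 0.3; S = -188 + 0.3Y

MPS = 1 − MPC = 1 − 0.7 = 0.3
S = Y − C = -188 + 0.3Y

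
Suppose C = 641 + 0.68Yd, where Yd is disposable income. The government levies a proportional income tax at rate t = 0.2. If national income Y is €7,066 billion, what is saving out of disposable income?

Yd = (1 − 0.2)(7066) = 0.8(7066) = 5652.8
C = 641 + 0.68(5652.8) = 641 + 3843.904 = 4484.904
S = Yd − C = 5652.8 − 4484.904 = 1167.896

S = 1167.896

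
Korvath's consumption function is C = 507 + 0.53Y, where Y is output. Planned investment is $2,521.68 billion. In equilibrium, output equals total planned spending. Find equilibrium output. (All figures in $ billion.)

Y = 6444

Y = C + I = 507 + 0.53Y + 2521.68
Y − 0.53Y = 3028.68
0.47Y = 3028.68, so Y = 3028.68/0.47 = 6444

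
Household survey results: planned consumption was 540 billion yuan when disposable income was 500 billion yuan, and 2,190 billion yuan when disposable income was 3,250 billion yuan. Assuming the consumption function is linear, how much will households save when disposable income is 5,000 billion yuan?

MPC = (2190 − 540)/(3250 − 500) = 1650/2750 = 0.6
a = 540 − 0.6(500) = 540 − 300 = 240
C = 240 + 0.6(5000) = 3240
S = 5000 − 3240 = 1760

S = 1760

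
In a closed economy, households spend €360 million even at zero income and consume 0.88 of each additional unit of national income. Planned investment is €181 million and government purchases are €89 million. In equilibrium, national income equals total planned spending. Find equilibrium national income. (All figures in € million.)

Y = C + I + G = 360 + 0.88Y + 181 + 89
Y − 0.88Y = 630
0.12Y = 630, so Y = 630/0.12 = 5250

Y = 5250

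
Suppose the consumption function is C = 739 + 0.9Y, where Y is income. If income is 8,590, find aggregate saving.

C = 739 + 0.9(8590) = 739 + 7731 = 8470
S = Y − C = 8590 − 8470 = 120

S = 120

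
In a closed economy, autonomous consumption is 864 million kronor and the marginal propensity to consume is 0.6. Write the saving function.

S = -864 + 0.4Y

S = Y − C = Y − (864 + 0.6Y) = -864 + (1 − 0.6)Y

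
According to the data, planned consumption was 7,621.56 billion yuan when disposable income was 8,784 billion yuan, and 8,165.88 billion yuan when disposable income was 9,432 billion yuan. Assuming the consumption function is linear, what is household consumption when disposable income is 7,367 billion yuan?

C = 6431.28

MPC = (8165.88 − 7621.56)/(9432 − 8784) = 544.32/648 = 0.84
a = 7621.56 − 0.84(8784) = 7621.56 − 7378.56 = 243
C = 243 + 0.84(7367) = 243 + 6188.28 = 6431.28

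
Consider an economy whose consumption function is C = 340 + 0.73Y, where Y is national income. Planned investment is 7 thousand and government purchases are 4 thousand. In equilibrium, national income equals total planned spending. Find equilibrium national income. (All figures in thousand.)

Y = C + I + G = 340 + 0.73Y + 7 + 4
Y − 0.73Y = 351
0.27Y = 351, so Y = 351/0.27 = 1300

Y = 1300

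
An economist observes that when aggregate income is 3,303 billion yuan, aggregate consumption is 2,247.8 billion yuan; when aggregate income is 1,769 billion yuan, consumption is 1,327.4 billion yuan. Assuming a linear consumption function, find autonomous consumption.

a = 266

MPC = ΔC/ΔY = (2247.8 − 1327.4)/(3303 − 1769) = 920.4/1534 = 0.6
a = C − MPC·Y = 1327.4 − 0.6(1769) = 1327.4 − 1061.4 = 266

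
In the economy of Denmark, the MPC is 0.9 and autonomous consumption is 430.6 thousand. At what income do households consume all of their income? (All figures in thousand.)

Y = 4306

At break-even, C = Y: 430.6 + 0.9Y = Y
0.1Y = 430.6, so Y = 430.6/0.1 = 4306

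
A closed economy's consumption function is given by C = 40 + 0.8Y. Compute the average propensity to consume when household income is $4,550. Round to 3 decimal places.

APC = 0.809

C = 40 + 0.8(4550) = 3680
APC = C/Y = 3680/4550 = 0.809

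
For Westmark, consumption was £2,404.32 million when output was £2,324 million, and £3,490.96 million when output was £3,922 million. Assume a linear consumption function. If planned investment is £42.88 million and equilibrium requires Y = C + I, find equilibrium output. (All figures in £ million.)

Y = 2709

MPC = (3490.96 − 2404.32)/(3922 − 2324) = 1086.64/1598 = 0.68
a = 2404.32 − 0.68(2324) = 824
Equilibrium: Y = 824 + 0.68Y + 42.88
0.32Y = 866.88, so Y = 866.88/0.32 = 2709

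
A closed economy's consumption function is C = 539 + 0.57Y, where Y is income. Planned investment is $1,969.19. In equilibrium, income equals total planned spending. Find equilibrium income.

Y = 5833

Y = C + I = 539 + 0.57Y + 1969.19
Y − 0.57Y = 2508.19
0.43Y = 2508.19, so Y = 2508.19/0.43 = 5833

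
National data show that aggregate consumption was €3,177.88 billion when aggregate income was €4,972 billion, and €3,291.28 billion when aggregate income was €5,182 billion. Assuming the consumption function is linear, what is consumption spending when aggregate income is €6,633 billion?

C = 4074.82

MPC = (3291.28 − 3177.88)/(5182 − 4972) = 113.4/210 = 0.54
a = 3177.88 − 0.54(4972) = 3177.88 − 2684.88 = 493
C = 493 + 0.54(6633) = 493 + 3581.82 = 4074.82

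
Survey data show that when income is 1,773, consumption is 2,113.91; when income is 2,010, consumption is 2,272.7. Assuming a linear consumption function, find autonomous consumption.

a = 926

MPC = ΔC/ΔY = (2272.7 − 2113.91)/(2010 − 1773) = 158.79/237 = 0.67
a = C − MPC·Y = 2113.91 − 0.67(1773) = 2113.91 − 1187.91 = 926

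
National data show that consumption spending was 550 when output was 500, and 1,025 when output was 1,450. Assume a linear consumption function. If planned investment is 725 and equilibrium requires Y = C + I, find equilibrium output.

Y = 2050

MPC = (1025 − 550)/(1450 − 500) = 475/950 = 0.5
a = 550 − 0.5(500) = 300
Equilibrium: Y = 300 + 0.5Y + 725
0.5Y = 1025, so Y = 1025/0.5 = 2050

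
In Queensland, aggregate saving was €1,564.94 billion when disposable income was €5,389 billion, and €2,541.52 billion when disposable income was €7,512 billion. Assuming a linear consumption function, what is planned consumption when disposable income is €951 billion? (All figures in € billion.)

C = 1427.54

MPS = ΔS/ΔY = (2541.52 − 1564.94)/(7512 − 5389) = 976.58/2123 = 0.46
MPC = 1 − MPS = 0.54
Autonomous saving = 1564.94 − 0.46(5389) = -914, so a = 914
C = 914 + 0.54(951) = 914 + 513.54 = 1427.54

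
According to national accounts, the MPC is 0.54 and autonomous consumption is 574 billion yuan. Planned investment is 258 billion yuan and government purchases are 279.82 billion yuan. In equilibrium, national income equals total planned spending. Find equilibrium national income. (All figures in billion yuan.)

Y = 2417

Y = C + I + G = 574 + 0.54Y + 258 + 279.82
Y − 0.54Y = 1111.82
0.46Y = 1111.82, so Y = 1111.82/0.46 = 2417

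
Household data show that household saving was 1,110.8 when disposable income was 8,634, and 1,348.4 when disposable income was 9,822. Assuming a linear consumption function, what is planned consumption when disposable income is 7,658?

MPS = ΔS/ΔY = (1348.4 − 1110.8)/(9822 − 8634) = 237.6/1188 = 0.2
MPC = 1 − MPS = 0.8
Autonomous saving = 1110.8 − 0.2(8634) = -616, so a = 616
C = 616 + 0.8(7658) = 616 + 6126.4 = 6742.4

C = 6742.4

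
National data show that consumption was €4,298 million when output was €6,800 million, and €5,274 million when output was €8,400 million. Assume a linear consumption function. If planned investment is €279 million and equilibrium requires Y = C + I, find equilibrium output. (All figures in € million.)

Y = 1100

MPC = (5274 − 4298)/(8400 − 6800) = 976/1600 = 0.61
a = 4298 − 0.61(6800) = 150
Equilibrium: Y = 150 + 0.61Y + 279
0.39Y = 429, so Y = 429/0.39 = 1100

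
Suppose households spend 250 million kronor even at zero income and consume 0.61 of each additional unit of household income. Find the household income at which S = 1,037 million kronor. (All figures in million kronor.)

S = Y − C = -250 + 0.39Y
-250 + 0.39Y = 1037, so 0.39Y = 1287 and Y = 3300

Y = 3300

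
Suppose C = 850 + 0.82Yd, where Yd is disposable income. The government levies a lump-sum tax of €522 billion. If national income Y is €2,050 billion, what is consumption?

C = 2102.96

Yd = Y − T = 2050 − 522 = 1528
C = 850 + 0.82(1528) = 850 + 1252.96 = 2102.96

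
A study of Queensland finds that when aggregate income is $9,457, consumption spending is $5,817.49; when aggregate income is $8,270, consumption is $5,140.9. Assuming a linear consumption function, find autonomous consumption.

a = 427

MPC = ΔC/ΔY = (5817.49 − 5140.9)/(9457 − 8270) = 676.59/1187 = 0.57
a = C − MPC·Y = 5140.9 − 0.57(8270) = 5140.9 − 4713.9 = 427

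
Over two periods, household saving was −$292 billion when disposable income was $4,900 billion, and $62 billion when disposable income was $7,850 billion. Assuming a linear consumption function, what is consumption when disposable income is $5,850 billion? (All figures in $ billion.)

MPS = ΔS/ΔY = (62 − (-292))/(7850 − 4900) = 354/2950 = 0.12
MPC = 1 − MPS = 0.88
Autonomous saving = -292 − 0.12(4900) = -880, so a = 880
C = 880 + 0.88(5850) = 880 + 5148 = 6028

C = 6028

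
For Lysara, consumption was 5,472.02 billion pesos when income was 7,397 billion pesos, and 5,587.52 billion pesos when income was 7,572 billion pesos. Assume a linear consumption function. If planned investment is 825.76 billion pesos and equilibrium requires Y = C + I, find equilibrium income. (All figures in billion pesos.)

MPC = (5587.52 − 5472.02)/(7572 − 7397) = 115.5/175 = 0.66
a = 5472.02 − 0.66(7397) = 590
Equilibrium: Y = 590 + 0.66Y + 825.76
0.34Y = 1415.76, so Y = 1415.76/0.34 = 4164

Y = 4164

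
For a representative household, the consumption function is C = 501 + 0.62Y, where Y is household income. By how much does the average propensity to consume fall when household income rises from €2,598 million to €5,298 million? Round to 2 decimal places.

At Y = 2598: C = 501 + 0.62(2598) = 2111.76, APC = 2111.76/2598 = 0.813
At Y = 5298: C = 3785.76, APC = 3785.76/5298 = 0.715
Fall in APC = 0.813 − 0.715 = 0.098 ≈ 0.10

ΔAPC = 0.10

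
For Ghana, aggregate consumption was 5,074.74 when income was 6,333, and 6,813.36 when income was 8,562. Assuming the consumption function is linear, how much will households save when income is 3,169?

MPC = (6813.36 − 5074.74)/(8562 − 6333) = 1738.62/2229 = 0.78
a = 5074.74 − 0.78(6333) = 5074.74 − 4939.74 = 135
C = 135 + 0.78(3169) = 2606.82
S = 3169 − 2606.82 = 562.18

S = 562.18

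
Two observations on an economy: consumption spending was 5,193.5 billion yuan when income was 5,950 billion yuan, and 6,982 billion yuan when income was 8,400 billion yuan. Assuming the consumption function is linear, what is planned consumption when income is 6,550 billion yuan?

C = 5631.5

MPC = (6982 − 5193.5)/(8400 − 5950) = 1788.5/2450 = 0.73
a = 5193.5 − 0.73(5950) = 5193.5 − 4343.5 = 850
C = 850 + 0.73(6550) = 850 + 4781.5 = 5631.5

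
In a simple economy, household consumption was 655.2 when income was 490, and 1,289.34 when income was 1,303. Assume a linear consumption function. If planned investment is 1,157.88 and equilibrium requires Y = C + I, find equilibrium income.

MPC = (1289.34 − 655.2)/(1303 − 490) = 634.14/813 = 0.78
a = 655.2 − 0.78(490) = 273
Equilibrium: Y = 273 + 0.78Y + 1157.88
0.22Y = 1430.88, so Y = 1430.88/0.22 = 6504

Y = 6504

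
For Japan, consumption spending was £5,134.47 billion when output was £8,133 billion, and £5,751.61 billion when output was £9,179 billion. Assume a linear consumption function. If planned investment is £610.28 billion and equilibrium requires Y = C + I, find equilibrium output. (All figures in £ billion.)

Y = 2308

MPC = (5751.61 − 5134.47)/(9179 − 8133) = 617.14/1046 = 0.59
a = 5134.47 − 0.59(8133) = 336
Equilibrium: Y = 336 + 0.59Y + 610.28
0.41Y = 946.28, so Y = 946.28/0.41 = 2308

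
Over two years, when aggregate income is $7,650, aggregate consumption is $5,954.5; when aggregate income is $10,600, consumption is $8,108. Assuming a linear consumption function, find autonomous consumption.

MPC = ΔC/ΔY = (8108 − 5954.5)/(10600 − 7650) = 2153.5/2950 = 0.73
a = C − MPC·Y = 5954.5 − 0.73(7650) = 5954.5 − 5584.5 = 370

a = 370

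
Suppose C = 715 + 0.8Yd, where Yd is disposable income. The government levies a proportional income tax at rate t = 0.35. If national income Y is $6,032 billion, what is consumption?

C = 3851.64

Yd = (1 − 0.35)(6032) = 0.65(6032) = 3920.8
C = 715 + 0.8(3920.8) = 715 + 3136.64 = 3851.64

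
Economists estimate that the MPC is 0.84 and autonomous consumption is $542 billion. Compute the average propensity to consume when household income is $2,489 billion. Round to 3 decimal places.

C = 542 + 0.84(2489) = 2632.76
APC = C/Y = 2632.76/2489 = 1.058

APC = 1.058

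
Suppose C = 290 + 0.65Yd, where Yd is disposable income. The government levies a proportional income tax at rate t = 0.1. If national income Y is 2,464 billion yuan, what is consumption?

Yd = (1 − 0.1)(2464) = 0.9(2464) = 2217.6
C = 290 + 0.65(2217.6) = 290 + 1441.44 = 1731.44

C = 1731.44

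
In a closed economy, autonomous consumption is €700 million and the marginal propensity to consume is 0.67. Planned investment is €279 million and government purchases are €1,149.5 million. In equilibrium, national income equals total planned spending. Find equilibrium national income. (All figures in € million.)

Y = C + I + G = 700 + 0.67Y + 279 + 1149.5
Y − 0.67Y = 2128.5
0.33Y = 2128.5, so Y = 2128.5/0.33 = 6450

Y = 6450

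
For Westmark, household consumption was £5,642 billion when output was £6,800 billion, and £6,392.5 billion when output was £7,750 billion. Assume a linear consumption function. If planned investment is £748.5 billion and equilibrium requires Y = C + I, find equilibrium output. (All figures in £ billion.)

Y = 4850

MPC = (6392.5 − 5642)/(7750 − 6800) = 750.5/950 = 0.79
a = 5642 − 0.79(6800) = 270
Equilibrium: Y = 270 + 0.79Y + 748.5
0.21Y = 1018.5, so Y = 1018.5/0.21 = 4850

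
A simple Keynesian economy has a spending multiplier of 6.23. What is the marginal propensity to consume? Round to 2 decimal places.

k = 1/(1 − MPC), so 1 − MPC = 1/k = 1/6.23 = 0.1605
MPC = 1 − 0.1605 = 0.84

MPC = 0.84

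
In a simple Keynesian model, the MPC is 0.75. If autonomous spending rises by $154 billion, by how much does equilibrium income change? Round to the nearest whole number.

ΔY ≈ 616

The multiplier is 1/(1 − MPC) = 1/0.25.
ΔY = 154/0.25 = 616.00 ≈ 616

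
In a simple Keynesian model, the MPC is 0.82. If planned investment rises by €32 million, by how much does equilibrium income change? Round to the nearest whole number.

The multiplier is 1/(1 − MPC) = 1/0.18.
ΔY = 32/0.18 = 177.78 ≈ 178

ΔY ≈ 178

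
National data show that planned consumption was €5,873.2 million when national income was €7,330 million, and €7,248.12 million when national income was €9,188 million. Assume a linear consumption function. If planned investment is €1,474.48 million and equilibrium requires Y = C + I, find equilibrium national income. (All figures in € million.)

MPC = (7248.12 − 5873.2)/(9188 − 7330) = 1374.92/1858 = 0.74
a = 5873.2 − 0.74(7330) = 449
Equilibrium: Y = 449 + 0.74Y + 1474.48
0.26Y = 1923.48, so Y = 1923.48/0.26 = 7398

Y = 7398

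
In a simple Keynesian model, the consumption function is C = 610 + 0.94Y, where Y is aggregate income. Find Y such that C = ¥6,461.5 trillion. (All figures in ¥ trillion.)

Y = 6225

610 + 0.94Y = 6461.5
0.94Y = 5851.5, so Y = 5851.5/0.94 = 6225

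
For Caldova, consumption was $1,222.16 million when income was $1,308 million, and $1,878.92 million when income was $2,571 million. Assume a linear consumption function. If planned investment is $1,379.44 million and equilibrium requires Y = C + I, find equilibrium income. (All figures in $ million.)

MPC = (1878.92 − 1222.16)/(2571 − 1308) = 656.76/1263 = 0.52
a = 1222.16 − 0.52(1308) = 542
Equilibrium: Y = 542 + 0.52Y + 1379.44
0.48Y = 1921.44, so Y = 1921.44/0.48 = 4003

Y = 4003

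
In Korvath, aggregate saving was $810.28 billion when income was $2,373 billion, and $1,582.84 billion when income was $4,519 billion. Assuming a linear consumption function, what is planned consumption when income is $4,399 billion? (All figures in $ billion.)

C = 2859.36

MPS = ΔS/ΔY = (1582.84 − 810.28)/(4519 − 2373) = 772.56/2146 = 0.36
MPC = 1 − MPS = 0.64
Autonomous saving = 810.28 − 0.36(2373) = -44, so a = 44
C = 44 + 0.64(4399) = 44 + 2815.36 = 2859.36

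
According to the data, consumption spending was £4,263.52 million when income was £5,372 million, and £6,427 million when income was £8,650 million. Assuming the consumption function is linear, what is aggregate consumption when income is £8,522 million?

C = 6342.52

MPC = (6427 − 4263.52)/(8650 − 5372) = 2163.48/3278 = 0.66
a = 4263.52 − 0.66(5372) = 4263.52 − 3545.52 = 718
C = 718 + 0.66(8522) = 718 + 5624.52 = 6342.52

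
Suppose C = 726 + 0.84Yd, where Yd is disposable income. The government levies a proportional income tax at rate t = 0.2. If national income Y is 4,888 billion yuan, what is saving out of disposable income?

Yd = (1 − 0.2)(4888) = 0.8(4888) = 3910.4
C = 726 + 0.84(3910.4) = 726 + 3284.736 = 4010.736
S = Yd − C = 3910.4 − 4010.736 = -100.336

S = -100.336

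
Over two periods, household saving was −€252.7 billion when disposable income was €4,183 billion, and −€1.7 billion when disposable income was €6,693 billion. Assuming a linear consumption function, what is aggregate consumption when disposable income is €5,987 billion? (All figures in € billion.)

C = 6059.3

MPS = ΔS/ΔY = (-1.7 − (-252.7))/(6693 − 4183) = 251/2510 = 0.1
MPC = 1 − MPS = 0.9
Autonomous saving = -252.7 − 0.1(4183) = -671, so a = 671
C = 671 + 0.9(5987) = 671 + 5388.3 = 6059.3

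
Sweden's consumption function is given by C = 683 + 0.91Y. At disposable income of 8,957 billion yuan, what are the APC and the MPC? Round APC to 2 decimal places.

APC = 0.99; MPC = 0.91

MPC = 0.91 (the slope of the consumption function)
C = 683 + 0.91(8957) = 8833.87, so APC = 8833.87/8957 = 0.99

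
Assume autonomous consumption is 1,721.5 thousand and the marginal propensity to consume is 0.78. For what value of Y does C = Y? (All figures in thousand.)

At break-even, C = Y: 1721.5 + 0.78Y = Y
0.22Y = 1721.5, so Y = 1721.5/0.22 = 7825

Y = 7825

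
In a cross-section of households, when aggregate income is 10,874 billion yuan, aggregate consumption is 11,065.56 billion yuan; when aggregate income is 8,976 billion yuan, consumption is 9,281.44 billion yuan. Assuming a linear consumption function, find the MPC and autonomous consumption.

MPC = 0.94; a = 844

MPC = ΔC/ΔY = (11065.56 − 9281.44)/(10874 − 8976) = 1784.12/1898 = 0.94
a = C − MPC·Y = 9281.44 − 0.94(8976) = 9281.44 − 8437.44 = 844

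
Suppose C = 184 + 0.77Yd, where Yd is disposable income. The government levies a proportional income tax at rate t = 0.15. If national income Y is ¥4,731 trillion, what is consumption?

Yd = (1 − 0.15)(4731) = 0.85(4731) = 4021.35
C = 184 + 0.77(4021.35) = 184 + 3096.4395 = 3280.4395

C = 3280.4395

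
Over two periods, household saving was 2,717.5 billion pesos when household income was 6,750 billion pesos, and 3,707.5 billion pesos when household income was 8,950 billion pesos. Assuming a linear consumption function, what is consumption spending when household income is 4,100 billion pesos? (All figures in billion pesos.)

MPS = ΔS/ΔY = (3707.5 − 2717.5)/(8950 − 6750) = 990/2200 = 0.45
MPC = 1 − MPS = 0.55
Autonomous saving = 2717.5 − 0.45(6750) = -320, so a = 320
C = 320 + 0.55(4100) = 320 + 2255 = 2575

C = 2575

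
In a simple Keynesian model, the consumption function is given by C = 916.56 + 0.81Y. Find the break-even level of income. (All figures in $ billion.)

Y = 4824

At break-even, C = Y: 916.56 + 0.81Y = Y
0.19Y = 916.56, so Y = 916.56/0.19 = 4824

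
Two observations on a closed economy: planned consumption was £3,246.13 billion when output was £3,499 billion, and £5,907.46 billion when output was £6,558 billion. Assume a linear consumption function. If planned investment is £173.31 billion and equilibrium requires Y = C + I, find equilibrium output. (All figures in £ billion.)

Y = 2887

MPC = (5907.46 − 3246.13)/(6558 − 3499) = 2661.33/3059 = 0.87
a = 3246.13 − 0.87(3499) = 202
Equilibrium: Y = 202 + 0.87Y + 173.31
0.13Y = 375.31, so Y = 375.31/0.13 = 2887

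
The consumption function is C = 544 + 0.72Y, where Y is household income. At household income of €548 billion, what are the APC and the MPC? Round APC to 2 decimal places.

APC = 1.71; MPC = 0.72

MPC = 0.72 (the slope of the consumption function)
C = 544 + 0.72(548) = 938.56, so APC = 938.56/548 = 1.71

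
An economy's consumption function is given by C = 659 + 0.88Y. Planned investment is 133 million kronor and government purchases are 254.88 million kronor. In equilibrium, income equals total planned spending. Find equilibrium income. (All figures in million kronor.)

Y = C + I + G = 659 + 0.88Y + 133 + 254.88
Y − 0.88Y = 1046.88
0.12Y = 1046.88, so Y = 1046.88/0.12 = 8724

Y = 8724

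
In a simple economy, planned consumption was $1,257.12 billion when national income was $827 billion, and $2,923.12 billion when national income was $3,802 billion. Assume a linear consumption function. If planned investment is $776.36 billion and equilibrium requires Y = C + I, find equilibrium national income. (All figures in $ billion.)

MPC = (2923.12 − 1257.12)/(3802 − 827) = 1666/2975 = 0.56
a = 1257.12 − 0.56(827) = 794
Equilibrium: Y = 794 + 0.56Y + 776.36
0.44Y = 1570.36, so Y = 1570.36/0.44 = 3569

Y = 3569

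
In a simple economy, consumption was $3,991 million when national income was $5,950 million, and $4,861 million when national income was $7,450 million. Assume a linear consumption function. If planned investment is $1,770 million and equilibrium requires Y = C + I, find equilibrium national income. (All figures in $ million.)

Y = 5500

MPC = (4861 − 3991)/(7450 − 5950) = 870/1500 = 0.58
a = 3991 − 0.58(5950) = 540
Equilibrium: Y = 540 + 0.58Y + 1770
0.42Y = 2310, so Y = 2310/0.42 = 5500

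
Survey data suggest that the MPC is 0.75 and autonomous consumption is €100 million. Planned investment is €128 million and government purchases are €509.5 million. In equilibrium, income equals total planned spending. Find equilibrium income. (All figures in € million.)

Y = C + I + G = 100 + 0.75Y + 128 + 509.5
Y − 0.75Y = 737.5
0.25Y = 737.5, so Y = 737.5/0.25 = 2950

Y = 2950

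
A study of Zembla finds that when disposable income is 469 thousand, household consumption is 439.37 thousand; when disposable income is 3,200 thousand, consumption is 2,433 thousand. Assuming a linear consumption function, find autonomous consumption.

a = 97

MPC = ΔC/ΔY = (2433 − 439.37)/(3200 − 469) = 1993.63/2731 = 0.73
a = C − MPC·Y = 439.37 − 0.73(469) = 439.37 − 342.37 = 97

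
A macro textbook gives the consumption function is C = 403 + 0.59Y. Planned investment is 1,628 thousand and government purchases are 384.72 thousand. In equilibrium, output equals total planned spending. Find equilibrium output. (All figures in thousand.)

Y = 5892

Y = C + I + G = 403 + 0.59Y + 1628 + 384.72
Y − 0.59Y = 2415.72
0.41Y = 2415.72, so Y = 2415.72/0.41 = 5892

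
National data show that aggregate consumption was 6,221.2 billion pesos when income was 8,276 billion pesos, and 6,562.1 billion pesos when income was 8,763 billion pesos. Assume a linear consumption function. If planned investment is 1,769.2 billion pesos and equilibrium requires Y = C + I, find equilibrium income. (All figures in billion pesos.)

MPC = (6562.1 − 6221.2)/(8763 − 8276) = 340.9/487 = 0.7
a = 6221.2 − 0.7(8276) = 428
Equilibrium: Y = 428 + 0.7Y + 1769.2
0.3Y = 2197.2, so Y = 2197.2/0.3 = 7324

Y = 7324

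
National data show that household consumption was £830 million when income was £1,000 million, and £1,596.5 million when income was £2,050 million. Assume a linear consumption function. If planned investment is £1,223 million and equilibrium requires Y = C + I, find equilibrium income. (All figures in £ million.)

MPC = (1596.5 − 830)/(2050 − 1000) = 766.5/1050 = 0.73
a = 830 − 0.73(1000) = 100
Equilibrium: Y = 100 + 0.73Y + 1223
0.27Y = 1323, so Y = 1323/0.27 = 4900

Y = 4900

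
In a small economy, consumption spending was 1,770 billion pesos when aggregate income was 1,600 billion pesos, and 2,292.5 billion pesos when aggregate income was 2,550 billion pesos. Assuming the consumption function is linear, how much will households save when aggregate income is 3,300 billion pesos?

S = 595

MPC = (2292.5 − 1770)/(2550 − 1600) = 522.5/950 = 0.55
a = 1770 − 0.55(1600) = 1770 − 880 = 890
C = 890 + 0.55(3300) = 2705
S = 3300 − 2705 = 595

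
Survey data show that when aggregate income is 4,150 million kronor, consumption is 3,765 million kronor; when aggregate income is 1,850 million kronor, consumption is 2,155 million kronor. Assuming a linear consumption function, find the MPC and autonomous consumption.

MPC = 0.7; a = 860

MPC = ΔC/ΔY = (3765 − 2155)/(4150 − 1850) = 1610/2300 = 0.7
a = C − MPC·Y = 2155 − 0.7(1850) = 2155 − 1295 = 860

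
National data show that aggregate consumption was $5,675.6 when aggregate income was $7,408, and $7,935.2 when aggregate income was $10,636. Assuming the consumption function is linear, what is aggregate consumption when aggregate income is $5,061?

MPC = (7935.2 − 5675.6)/(10636 − 7408) = 2259.6/3228 = 0.7
a = 5675.6 − 0.7(7408) = 5675.6 − 5185.6 = 490
C = 490 + 0.7(5061) = 490 + 3542.7 = 4032.7

C = 4032.7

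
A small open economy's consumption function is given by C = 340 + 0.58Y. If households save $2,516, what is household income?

S = Y − C = -340 + 0.42Y
-340 + 0.42Y = 2516, so 0.42Y = 2856 and Y = 6800

Y = 6800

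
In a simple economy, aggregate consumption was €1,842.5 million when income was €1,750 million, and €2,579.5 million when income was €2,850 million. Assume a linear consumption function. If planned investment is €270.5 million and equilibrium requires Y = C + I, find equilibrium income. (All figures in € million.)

MPC = (2579.5 − 1842.5)/(2850 − 1750) = 737/1100 = 0.67
a = 1842.5 − 0.67(1750) = 670
Equilibrium: Y = 670 + 0.67Y + 270.5
0.33Y = 940.5, so Y = 940.5/0.33 = 2850

Y = 2850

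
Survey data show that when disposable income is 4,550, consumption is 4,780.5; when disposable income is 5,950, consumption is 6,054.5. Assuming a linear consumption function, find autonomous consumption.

a = 640

MPC = ΔC/ΔY = (6054.5 − 4780.5)/(5950 − 4550) = 1274/1400 = 0.91
a = C − MPC·Y = 4780.5 − 0.91(4550) = 4780.5 − 4140.5 = 640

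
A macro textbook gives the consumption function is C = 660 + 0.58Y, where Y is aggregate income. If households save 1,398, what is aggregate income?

S = Y − C = -660 + 0.42Y
-660 + 0.42Y = 1398, so 0.42Y = 2058 and Y = 4900

Y = 4900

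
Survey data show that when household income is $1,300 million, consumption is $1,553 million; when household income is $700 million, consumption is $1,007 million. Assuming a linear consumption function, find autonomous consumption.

a = 370

MPC = ΔC/ΔY = (1553 − 1007)/(1300 − 700) = 546/600 = 0.91
a = C − MPC·Y = 1007 − 0.91(700) = 1007 − 637 = 370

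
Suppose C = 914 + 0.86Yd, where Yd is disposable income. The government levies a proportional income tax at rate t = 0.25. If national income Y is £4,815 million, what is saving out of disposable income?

S = -408.425

Yd = (1 − 0.25)(4815) = 0.75(4815) = 3611.25
C = 914 + 0.86(3611.25) = 914 + 3105.675 = 4019.675
S = Yd − C = 3611.25 − 4019.675 = -408.425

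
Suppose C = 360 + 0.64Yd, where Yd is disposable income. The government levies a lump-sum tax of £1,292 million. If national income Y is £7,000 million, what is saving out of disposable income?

Yd = Y − T = 7000 − 1292 = 5708
C = 360 + 0.64(5708) = 360 + 3653.12 = 4013.12
S = Yd − C = 5708 − 4013.12 = 1694.88

S = 1694.88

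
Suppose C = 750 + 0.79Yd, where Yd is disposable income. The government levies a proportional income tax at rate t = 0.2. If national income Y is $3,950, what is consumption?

C = 3246.4

Yd = (1 − 0.2)(3950) = 0.8(3950) = 3160
C = 750 + 0.79(3160) = 750 + 2496.4 = 3246.4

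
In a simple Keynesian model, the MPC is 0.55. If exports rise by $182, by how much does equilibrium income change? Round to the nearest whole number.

The multiplier is 1/(1 − MPC) = 1/0.45.
ΔY = 182/0.45 = 404.44 ≈ 404

ΔY ≈ 404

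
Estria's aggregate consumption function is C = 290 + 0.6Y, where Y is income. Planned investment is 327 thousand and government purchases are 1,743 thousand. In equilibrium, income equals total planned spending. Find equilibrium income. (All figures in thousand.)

Y = 5900

Y = C + I + G = 290 + 0.6Y + 327 + 1743
Y − 0.6Y = 2360
0.4Y = 2360, so Y = 2360/0.4 = 5900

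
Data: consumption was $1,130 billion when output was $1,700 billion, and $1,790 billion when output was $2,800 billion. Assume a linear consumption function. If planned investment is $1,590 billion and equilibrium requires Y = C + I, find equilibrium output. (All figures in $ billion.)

Y = 4250

MPC = (1790 − 1130)/(2800 − 1700) = 660/1100 = 0.6
a = 1130 − 0.6(1700) = 110
Equilibrium: Y = 110 + 0.6Y + 1590
0.4Y = 1700, so Y = 1700/0.4 = 4250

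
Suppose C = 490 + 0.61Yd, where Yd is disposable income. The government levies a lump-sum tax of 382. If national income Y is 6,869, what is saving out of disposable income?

Yd = Y − T = 6869 − 382 = 6487
C = 490 + 0.61(6487) = 490 + 3957.07 = 4447.07
S = Yd − C = 6487 − 4447.07 = 2039.93

S = 2039.93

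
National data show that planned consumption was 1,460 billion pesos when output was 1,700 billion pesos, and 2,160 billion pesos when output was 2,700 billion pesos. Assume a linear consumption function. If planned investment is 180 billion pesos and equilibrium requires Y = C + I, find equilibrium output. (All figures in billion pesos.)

Y = 1500

MPC = (2160 − 1460)/(2700 − 1700) = 700/1000 = 0.7
a = 1460 − 0.7(1700) = 270
Equilibrium: Y = 270 + 0.7Y + 180
0.3Y = 450, so Y = 450/0.3 = 1500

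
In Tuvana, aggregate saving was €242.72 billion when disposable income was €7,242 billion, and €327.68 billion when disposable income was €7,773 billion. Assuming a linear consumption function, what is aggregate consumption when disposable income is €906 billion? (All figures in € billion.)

C = 1677.04

MPS = ΔS/ΔY = (327.68 − 242.72)/(7773 − 7242) = 84.96/531 = 0.16
MPC = 1 − MPS = 0.84
Autonomous saving = 242.72 − 0.16(7242) = -916, so a = 916
C = 916 + 0.84(906) = 916 + 761.04 = 1677.04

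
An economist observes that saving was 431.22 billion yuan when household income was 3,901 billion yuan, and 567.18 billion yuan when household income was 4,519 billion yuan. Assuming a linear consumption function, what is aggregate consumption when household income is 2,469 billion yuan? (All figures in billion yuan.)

C = 2352.82

MPS = ΔS/ΔY = (567.18 − 431.22)/(4519 − 3901) = 135.96/618 = 0.22
MPC = 1 − MPS = 0.78
Autonomous saving = 431.22 − 0.22(3901) = -427, so a = 427
C = 427 + 0.78(2469) = 427 + 1925.82 = 2352.82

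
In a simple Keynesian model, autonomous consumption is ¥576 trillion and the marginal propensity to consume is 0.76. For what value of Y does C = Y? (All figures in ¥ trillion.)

Y = 2400

At break-even, C = Y: 576 + 0.76Y = Y
0.24Y = 576, so Y = 576/0.24 = 2400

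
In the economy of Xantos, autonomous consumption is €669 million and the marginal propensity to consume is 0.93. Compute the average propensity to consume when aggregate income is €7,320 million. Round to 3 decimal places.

C = 669 + 0.93(7320) = 7476.6
APC = C/Y = 7476.6/7320 = 1.021

APC = 1.021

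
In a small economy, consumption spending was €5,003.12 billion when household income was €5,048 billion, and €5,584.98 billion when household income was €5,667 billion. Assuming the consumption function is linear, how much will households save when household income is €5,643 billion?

S = 80.58

MPC = (5584.98 − 5003.12)/(5667 − 5048) = 581.86/619 = 0.94
a = 5003.12 − 0.94(5048) = 5003.12 − 4745.12 = 258
C = 258 + 0.94(5643) = 5562.42
S = 5643 − 5562.42 = 80.58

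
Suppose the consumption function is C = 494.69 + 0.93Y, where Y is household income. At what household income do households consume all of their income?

At break-even, C = Y: 494.69 + 0.93Y = Y
0.07Y = 494.69, so Y = 494.69/0.07 = 7067

Y = 7067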